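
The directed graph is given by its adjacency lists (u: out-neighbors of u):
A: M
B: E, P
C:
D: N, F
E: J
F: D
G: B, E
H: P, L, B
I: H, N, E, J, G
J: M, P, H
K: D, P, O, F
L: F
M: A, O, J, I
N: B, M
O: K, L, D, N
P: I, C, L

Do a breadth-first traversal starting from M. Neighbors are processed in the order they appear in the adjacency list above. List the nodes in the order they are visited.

M, A, O, J, I, K, L, D, N, P, H, E, G, F, B, C

Visit M; enqueue A, O, J, I → queue [A, O, J, I]
Visit A → queue [O, J, I]
Visit O; enqueue K, L, D, N → queue [J, I, K, L, D, N]
Visit J; enqueue P, H → queue [I, K, L, D, N, P, H]
Visit I; enqueue E, G → queue [K, L, D, N, P, H, E, G]
Visit K; enqueue F → queue [L, D, N, P, H, E, G, F]
Visit L → queue [D, N, P, H, E, G, F]
Visit D → queue [N, P, H, E, G, F]
Visit N; enqueue B → queue [P, H, E, G, F, B]
Visit P; enqueue C → queue [H, E, G, F, B, C]
Visit H → queue [E, G, F, B, C]
Visit E → queue [G, F, B, C]
Visit G → queue [F, B, C]
Visit F → queue [B, C]
Visit B → queue [C]
Visit C → queue []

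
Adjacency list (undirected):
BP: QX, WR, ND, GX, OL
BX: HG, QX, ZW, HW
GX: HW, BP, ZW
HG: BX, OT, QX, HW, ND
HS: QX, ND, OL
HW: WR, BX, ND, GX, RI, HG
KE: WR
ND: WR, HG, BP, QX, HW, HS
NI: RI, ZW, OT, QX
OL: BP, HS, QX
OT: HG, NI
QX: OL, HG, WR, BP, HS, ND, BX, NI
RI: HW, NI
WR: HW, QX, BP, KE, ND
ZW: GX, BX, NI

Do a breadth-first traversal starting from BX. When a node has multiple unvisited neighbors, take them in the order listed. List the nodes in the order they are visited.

BX, HG, QX, ZW, HW, OT, ND, OL, WR, BP, HS, NI, GX, RI, KE

Visit BX; enqueue HG, QX, ZW, HW → queue [HG, QX, ZW, HW]
Visit HG; enqueue OT, ND → queue [QX, ZW, HW, OT, ND]
Visit QX; enqueue OL, WR, BP, HS, NI → queue [ZW, HW, OT, ND, OL, WR, BP, HS, NI]
Visit ZW; enqueue GX → queue [HW, OT, ND, OL, WR, BP, HS, NI, GX]
Visit HW; enqueue RI → queue [OT, ND, OL, WR, BP, HS, NI, GX, RI]
Visit OT → queue [ND, OL, WR, BP, HS, NI, GX, RI]
Visit ND → queue [OL, WR, BP, HS, NI, GX, RI]
Visit OL → queue [WR, BP, HS, NI, GX, RI]
Visit WR; enqueue KE → queue [BP, HS, NI, GX, RI, KE]
Visit BP → queue [HS, NI, GX, RI, KE]
Visit HS → queue [NI, GX, RI, KE]
Visit NI → queue [GX, RI, KE]
Visit GX → queue [RI, KE]
Visit RI → queue [KE]
Visit KE → queue []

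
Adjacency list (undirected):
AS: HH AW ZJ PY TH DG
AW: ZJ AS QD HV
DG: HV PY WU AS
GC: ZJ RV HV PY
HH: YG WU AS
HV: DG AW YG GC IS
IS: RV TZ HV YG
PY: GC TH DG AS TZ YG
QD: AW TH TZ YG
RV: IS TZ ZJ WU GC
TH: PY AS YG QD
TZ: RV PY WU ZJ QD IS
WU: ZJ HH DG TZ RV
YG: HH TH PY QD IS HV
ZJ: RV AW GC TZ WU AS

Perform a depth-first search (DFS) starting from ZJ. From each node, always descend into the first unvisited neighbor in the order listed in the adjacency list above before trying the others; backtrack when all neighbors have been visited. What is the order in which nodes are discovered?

Visit ZJ
ZJ → RV
RV → IS
IS → TZ
TZ → PY
PY → GC
GC → HV
HV → DG
DG → WU
WU → HH
HH → YG
YG → TH
TH → AS
AS → AW
AW → QD

ZJ, RV, IS, TZ, PY, GC, HV, DG, WU, HH, YG, TH, AS, AW, QD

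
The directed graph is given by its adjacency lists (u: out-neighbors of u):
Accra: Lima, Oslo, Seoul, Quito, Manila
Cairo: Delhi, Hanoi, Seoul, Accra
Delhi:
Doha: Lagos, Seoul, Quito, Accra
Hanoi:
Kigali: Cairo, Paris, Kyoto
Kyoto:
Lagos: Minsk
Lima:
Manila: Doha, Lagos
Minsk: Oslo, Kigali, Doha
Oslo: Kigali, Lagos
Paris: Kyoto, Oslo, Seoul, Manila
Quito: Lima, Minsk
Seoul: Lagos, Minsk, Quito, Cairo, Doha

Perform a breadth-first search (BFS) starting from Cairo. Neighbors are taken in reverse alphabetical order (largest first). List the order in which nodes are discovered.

Cairo Seoul Hanoi Delhi Accra Quito Minsk Lagos Doha Oslo Manila Lima Kigali Paris Kyoto

Visit Cairo; enqueue Seoul, Hanoi, Delhi, Accra → queue [Seoul, Hanoi, Delhi, Accra]
Visit Seoul; enqueue Quito, Minsk, Lagos, Doha → queue [Hanoi, Delhi, Accra, Quito, Minsk, Lagos, Doha]
Visit Hanoi → queue [Delhi, Accra, Quito, Minsk, Lagos, Doha]
Visit Delhi → queue [Accra, Quito, Minsk, Lagos, Doha]
Visit Accra; enqueue Oslo, Manila, Lima → queue [Quito, Minsk, Lagos, Doha, Oslo, Manila, Lima]
Visit Quito → queue [Minsk, Lagos, Doha, Oslo, Manila, Lima]
Visit Minsk; enqueue Kigali → queue [Lagos, Doha, Oslo, Manila, Lima, Kigali]
Visit Lagos → queue [Doha, Oslo, Manila, Lima, Kigali]
Visit Doha → queue [Oslo, Manila, Lima, Kigali]
Visit Oslo → queue [Manila, Lima, Kigali]
Visit Manila → queue [Lima, Kigali]
Visit Lima → queue [Kigali]
Visit Kigali; enqueue Paris, Kyoto → queue [Paris, Kyoto]
Visit Paris → queue [Kyoto]
Visit Kyoto → queue []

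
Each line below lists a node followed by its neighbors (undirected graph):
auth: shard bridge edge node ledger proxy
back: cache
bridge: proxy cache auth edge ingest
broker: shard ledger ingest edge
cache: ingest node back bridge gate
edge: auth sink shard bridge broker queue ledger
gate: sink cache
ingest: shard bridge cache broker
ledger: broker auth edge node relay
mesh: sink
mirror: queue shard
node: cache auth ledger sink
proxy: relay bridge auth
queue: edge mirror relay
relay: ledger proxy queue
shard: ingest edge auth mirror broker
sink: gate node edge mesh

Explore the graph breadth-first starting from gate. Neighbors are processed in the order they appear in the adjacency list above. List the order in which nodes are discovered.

gate, sink, cache, node, edge, mesh, ingest, back, bridge, auth, ledger, shard, broker, queue, proxy, relay, mirror

Visit gate; enqueue sink, cache → queue [sink, cache]
Visit sink; enqueue node, edge, mesh → queue [cache, node, edge, mesh]
Visit cache; enqueue ingest, back, bridge → queue [node, edge, mesh, ingest, back, bridge]
Visit node; enqueue auth, ledger → queue [edge, mesh, ingest, back, bridge, auth, ledger]
Visit edge; enqueue shard, broker, queue → queue [mesh, ingest, back, bridge, auth, ledger, shard, broker, queue]
Visit mesh → queue [ingest, back, bridge, auth, ledger, shard, broker, queue]
Visit ingest → queue [back, bridge, auth, ledger, shard, broker, queue]
Visit back → queue [bridge, auth, ledger, shard, broker, queue]
Visit bridge; enqueue proxy → queue [auth, ledger, shard, broker, queue, proxy]
Visit auth → queue [ledger, shard, broker, queue, proxy]
Visit ledger; enqueue relay → queue [shard, broker, queue, proxy, relay]
Visit shard; enqueue mirror → queue [broker, queue, proxy, relay, mirror]
Visit broker → queue [queue, proxy, relay, mirror]
Visit queue → queue [proxy, relay, mirror]
Visit proxy → queue [relay, mirror]
Visit relay → queue [mirror]
Visit mirror → queue []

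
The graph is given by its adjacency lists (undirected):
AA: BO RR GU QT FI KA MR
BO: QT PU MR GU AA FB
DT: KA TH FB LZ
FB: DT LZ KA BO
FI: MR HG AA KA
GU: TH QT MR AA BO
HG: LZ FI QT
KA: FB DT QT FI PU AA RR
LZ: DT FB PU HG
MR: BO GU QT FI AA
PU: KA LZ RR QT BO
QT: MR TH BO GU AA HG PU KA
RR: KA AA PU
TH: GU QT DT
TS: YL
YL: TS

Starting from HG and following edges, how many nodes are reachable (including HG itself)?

14

BFS from HG visits: HG, FI, LZ, QT, AA, KA, MR, DT, FB, PU, BO, GU, TH, RR
Reachable nodes: 14 of 16 total.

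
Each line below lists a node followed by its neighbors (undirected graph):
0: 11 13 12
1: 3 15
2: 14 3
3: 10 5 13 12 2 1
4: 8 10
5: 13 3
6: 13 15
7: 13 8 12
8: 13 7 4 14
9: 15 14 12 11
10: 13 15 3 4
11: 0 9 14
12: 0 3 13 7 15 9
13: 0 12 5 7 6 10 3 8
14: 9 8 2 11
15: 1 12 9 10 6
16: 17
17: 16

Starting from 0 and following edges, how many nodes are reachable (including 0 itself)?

16

BFS from 0 visits: 0, 11, 12, 13, 9, 14, 3, 7, 15, 5, 6, 8, 10, 2, 1, 4
Reachable nodes: 16 of 18 total.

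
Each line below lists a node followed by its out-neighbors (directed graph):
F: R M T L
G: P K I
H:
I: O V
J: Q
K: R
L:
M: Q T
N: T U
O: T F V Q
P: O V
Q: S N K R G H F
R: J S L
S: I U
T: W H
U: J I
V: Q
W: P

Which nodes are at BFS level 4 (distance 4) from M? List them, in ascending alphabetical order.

Level 0: M
Level 1: Q, T
Level 2: F, G, H, K, N, R, S, W
Level 3: I, J, L, P, U
Level 4: O, V

O, V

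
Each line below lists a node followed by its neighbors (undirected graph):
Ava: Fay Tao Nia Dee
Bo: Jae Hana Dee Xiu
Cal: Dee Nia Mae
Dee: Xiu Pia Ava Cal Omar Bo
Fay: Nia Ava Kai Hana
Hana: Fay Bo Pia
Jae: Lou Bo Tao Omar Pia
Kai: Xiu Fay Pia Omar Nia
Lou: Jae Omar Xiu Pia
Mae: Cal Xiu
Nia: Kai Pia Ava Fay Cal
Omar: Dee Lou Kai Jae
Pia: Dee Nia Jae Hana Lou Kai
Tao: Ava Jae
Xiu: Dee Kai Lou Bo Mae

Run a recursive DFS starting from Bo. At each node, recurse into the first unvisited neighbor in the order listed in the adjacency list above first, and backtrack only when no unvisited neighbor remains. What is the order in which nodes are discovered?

Visit Bo
Bo → Jae
Jae → Lou
Lou → Omar
Omar → Dee
Dee → Xiu
Xiu → Kai
Kai → Fay
Fay → Nia
Nia → Pia
Pia → Hana
Nia → Ava
Ava → Tao
Nia → Cal
Cal → Mae

Bo -> Jae -> Lou -> Omar -> Dee -> Xiu -> Kai -> Fay -> Nia -> Pia -> Hana -> Ava -> Tao -> Cal -> Mae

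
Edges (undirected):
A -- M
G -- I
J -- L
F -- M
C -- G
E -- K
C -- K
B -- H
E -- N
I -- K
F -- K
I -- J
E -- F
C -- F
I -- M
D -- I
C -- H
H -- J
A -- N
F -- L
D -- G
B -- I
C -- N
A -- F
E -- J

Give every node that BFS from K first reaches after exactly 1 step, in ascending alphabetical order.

C, E, F, I

Level 0: K
Level 1: C, E, F, I
Level 2: A, B, D, G, H, J, L, M, N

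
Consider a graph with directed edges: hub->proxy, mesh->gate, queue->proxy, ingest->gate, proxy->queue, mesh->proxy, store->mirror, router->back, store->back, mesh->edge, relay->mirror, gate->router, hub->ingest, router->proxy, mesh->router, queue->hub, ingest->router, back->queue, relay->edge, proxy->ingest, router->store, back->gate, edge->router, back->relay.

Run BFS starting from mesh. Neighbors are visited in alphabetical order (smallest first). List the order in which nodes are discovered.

mesh, edge, gate, proxy, router, ingest, queue, back, store, hub, relay, mirror

Visit mesh; enqueue edge, gate, proxy, router → queue [edge, gate, proxy, router]
Visit edge → queue [gate, proxy, router]
Visit gate → queue [proxy, router]
Visit proxy; enqueue ingest, queue → queue [router, ingest, queue]
Visit router; enqueue back, store → queue [ingest, queue, back, store]
Visit ingest → queue [queue, back, store]
Visit queue; enqueue hub → queue [back, store, hub]
Visit back; enqueue relay → queue [store, hub, relay]
Visit store; enqueue mirror → queue [hub, relay, mirror]
Visit hub → queue [relay, mirror]
Visit relay → queue [mirror]
Visit mirror → queue []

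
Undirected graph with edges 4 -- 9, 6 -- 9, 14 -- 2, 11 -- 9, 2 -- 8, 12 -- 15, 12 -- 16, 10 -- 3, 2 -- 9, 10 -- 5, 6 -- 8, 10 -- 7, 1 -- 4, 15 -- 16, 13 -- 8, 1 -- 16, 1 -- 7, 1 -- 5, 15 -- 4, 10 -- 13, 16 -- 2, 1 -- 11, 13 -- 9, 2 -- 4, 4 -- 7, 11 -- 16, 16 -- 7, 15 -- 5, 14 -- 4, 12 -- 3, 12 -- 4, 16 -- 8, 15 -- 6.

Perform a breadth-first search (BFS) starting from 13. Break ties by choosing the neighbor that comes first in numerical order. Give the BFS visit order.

13 8 9 10 2 6 16 4 11 3 5 7 14 15 1 12

Visit 13; enqueue 8, 9, 10 → queue [8, 9, 10]
Visit 8; enqueue 2, 6, 16 → queue [9, 10, 2, 6, 16]
Visit 9; enqueue 4, 11 → queue [10, 2, 6, 16, 4, 11]
Visit 10; enqueue 3, 5, 7 → queue [2, 6, 16, 4, 11, 3, 5, 7]
Visit 2; enqueue 14 → queue [6, 16, 4, 11, 3, 5, 7, 14]
Visit 6; enqueue 15 → queue [16, 4, 11, 3, 5, 7, 14, 15]
Visit 16; enqueue 1, 12 → queue [4, 11, 3, 5, 7, 14, 15, 1, 12]
Visit 4 → queue [11, 3, 5, 7, 14, 15, 1, 12]
Visit 11 → queue [3, 5, 7, 14, 15, 1, 12]
Visit 3 → queue [5, 7, 14, 15, 1, 12]
Visit 5 → queue [7, 14, 15, 1, 12]
Visit 7 → queue [14, 15, 1, 12]
Visit 14 → queue [15, 1, 12]
Visit 15 → queue [1, 12]
Visit 1 → queue [12]
Visit 12 → queue []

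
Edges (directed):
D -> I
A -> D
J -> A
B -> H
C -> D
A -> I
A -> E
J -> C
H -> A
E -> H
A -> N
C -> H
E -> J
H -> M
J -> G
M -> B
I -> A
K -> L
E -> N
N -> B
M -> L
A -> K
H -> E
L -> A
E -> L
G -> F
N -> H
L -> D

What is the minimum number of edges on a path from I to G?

Level 0: I
Level 1: A
Level 2: D, E, K, N
Level 3: B, H, J, L
Level 4: C, G, M
Level 5: F
G first appears at level 4.

4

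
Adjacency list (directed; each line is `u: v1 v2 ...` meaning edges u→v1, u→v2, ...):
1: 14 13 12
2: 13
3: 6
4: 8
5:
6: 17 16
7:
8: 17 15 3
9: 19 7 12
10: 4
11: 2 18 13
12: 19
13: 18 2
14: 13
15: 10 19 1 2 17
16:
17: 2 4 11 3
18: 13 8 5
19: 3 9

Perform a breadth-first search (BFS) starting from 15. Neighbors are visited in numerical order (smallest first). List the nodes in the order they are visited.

15 -> 1 -> 2 -> 10 -> 17 -> 19 -> 12 -> 13 -> 14 -> 4 -> 3 -> 11 -> 9 -> 18 -> 8 -> 6 -> 7 -> 5 -> 16

Visit 15; enqueue 1, 2, 10, 17, 19 → queue [1, 2, 10, 17, 19]
Visit 1; enqueue 12, 13, 14 → queue [2, 10, 17, 19, 12, 13, 14]
Visit 2 → queue [10, 17, 19, 12, 13, 14]
Visit 10; enqueue 4 → queue [17, 19, 12, 13, 14, 4]
Visit 17; enqueue 3, 11 → queue [19, 12, 13, 14, 4, 3, 11]
Visit 19; enqueue 9 → queue [12, 13, 14, 4, 3, 11, 9]
Visit 12 → queue [13, 14, 4, 3, 11, 9]
Visit 13; enqueue 18 → queue [14, 4, 3, 11, 9, 18]
Visit 14 → queue [4, 3, 11, 9, 18]
Visit 4; enqueue 8 → queue [3, 11, 9, 18, 8]
Visit 3; enqueue 6 → queue [11, 9, 18, 8, 6]
Visit 11 → queue [9, 18, 8, 6]
Visit 9; enqueue 7 → queue [18, 8, 6, 7]
Visit 18; enqueue 5 → queue [8, 6, 7, 5]
Visit 8 → queue [6, 7, 5]
Visit 6; enqueue 16 → queue [7, 5, 16]
Visit 7 → queue [5, 16]
Visit 5 → queue [16]
Visit 16 → queue []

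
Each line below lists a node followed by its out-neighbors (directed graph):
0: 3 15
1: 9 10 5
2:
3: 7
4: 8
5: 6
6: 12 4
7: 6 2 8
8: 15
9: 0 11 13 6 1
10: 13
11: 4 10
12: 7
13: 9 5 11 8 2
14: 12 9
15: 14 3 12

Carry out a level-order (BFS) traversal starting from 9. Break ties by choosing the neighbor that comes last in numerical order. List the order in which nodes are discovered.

9 13 11 6 1 0 8 5 2 10 4 12 15 3 7 14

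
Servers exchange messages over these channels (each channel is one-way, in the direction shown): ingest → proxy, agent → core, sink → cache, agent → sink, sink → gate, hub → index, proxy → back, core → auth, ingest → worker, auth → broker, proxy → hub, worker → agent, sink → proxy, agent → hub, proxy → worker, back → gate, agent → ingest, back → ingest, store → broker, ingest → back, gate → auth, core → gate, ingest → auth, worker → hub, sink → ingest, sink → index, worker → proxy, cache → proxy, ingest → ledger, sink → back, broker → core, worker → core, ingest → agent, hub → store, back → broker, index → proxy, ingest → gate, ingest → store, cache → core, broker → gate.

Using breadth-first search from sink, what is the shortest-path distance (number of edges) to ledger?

2

Level 0: sink
Level 1: back, cache, gate, index, ingest, proxy
Level 2: agent, auth, broker, core, hub, ledger, store, worker
ledger first appears at level 2.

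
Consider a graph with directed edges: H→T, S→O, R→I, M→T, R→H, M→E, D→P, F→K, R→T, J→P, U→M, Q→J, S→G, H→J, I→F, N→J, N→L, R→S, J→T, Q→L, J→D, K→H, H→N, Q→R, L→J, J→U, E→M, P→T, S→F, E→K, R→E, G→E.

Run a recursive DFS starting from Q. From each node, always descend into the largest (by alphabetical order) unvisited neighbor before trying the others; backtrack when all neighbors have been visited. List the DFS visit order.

Q → R → T → S → O → G → E → M → K → H → N → L → J → U → P → D → F → I

Visit Q
Q → R
R → T
R → S
S → O
S → G
G → E
E → M
E → K
K → H
H → N
N → L
L → J
J → U
J → P
J → D
S → F
R → I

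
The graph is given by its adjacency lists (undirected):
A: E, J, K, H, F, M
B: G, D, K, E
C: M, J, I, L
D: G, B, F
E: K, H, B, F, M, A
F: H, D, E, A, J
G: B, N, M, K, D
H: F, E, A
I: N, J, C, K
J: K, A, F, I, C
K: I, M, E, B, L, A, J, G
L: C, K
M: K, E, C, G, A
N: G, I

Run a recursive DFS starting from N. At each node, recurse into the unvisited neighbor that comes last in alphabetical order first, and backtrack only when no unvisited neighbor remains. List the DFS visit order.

N, I, K, M, G, D, F, J, C, L, A, H, E, B

Visit N
N → I
I → K
K → M
M → G
G → D
D → F
F → J
J → C
C → L
J → A
A → H
H → E
E → B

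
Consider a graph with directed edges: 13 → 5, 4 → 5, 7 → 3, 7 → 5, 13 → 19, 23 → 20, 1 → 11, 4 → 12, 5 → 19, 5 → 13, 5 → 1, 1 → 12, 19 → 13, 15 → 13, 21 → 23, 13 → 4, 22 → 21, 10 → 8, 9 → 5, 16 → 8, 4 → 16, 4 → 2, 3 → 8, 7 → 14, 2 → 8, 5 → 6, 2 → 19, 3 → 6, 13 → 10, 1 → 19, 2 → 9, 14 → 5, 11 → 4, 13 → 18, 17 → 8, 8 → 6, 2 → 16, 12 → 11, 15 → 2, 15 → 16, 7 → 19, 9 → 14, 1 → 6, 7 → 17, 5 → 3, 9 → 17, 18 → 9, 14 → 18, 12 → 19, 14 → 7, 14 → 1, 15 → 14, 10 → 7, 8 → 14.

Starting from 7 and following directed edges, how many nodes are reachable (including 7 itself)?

BFS from 7 visits: 7, 3, 5, 14, 17, 19, 6, 8, 1, 13, 18, 11, 12, 4, 10, 9, 2, 16
Reachable nodes: 18 of 23 total.

18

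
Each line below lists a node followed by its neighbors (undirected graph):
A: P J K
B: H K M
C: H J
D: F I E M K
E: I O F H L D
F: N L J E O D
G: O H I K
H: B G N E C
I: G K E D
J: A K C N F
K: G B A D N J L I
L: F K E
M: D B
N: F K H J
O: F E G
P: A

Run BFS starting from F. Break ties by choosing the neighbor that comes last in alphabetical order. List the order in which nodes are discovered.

F -> O -> N -> L -> J -> E -> D -> G -> K -> H -> C -> A -> I -> M -> B -> P

Visit F; enqueue O, N, L, J, E, D → queue [O, N, L, J, E, D]
Visit O; enqueue G → queue [N, L, J, E, D, G]
Visit N; enqueue K, H → queue [L, J, E, D, G, K, H]
Visit L → queue [J, E, D, G, K, H]
Visit J; enqueue C, A → queue [E, D, G, K, H, C, A]
Visit E; enqueue I → queue [D, G, K, H, C, A, I]
Visit D; enqueue M → queue [G, K, H, C, A, I, M]
Visit G → queue [K, H, C, A, I, M]
Visit K; enqueue B → queue [H, C, A, I, M, B]
Visit H → queue [C, A, I, M, B]
Visit C → queue [A, I, M, B]
Visit A; enqueue P → queue [I, M, B, P]
Visit I → queue [M, B, P]
Visit M → queue [B, P]
Visit B → queue [P]
Visit P → queue []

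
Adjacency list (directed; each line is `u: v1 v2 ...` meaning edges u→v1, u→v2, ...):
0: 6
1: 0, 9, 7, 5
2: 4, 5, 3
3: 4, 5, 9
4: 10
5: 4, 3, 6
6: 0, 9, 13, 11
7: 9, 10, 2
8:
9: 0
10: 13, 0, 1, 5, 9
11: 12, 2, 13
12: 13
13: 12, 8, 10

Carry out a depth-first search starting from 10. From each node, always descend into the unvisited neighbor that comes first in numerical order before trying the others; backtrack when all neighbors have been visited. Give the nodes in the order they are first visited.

Visit 10
10 → 0
0 → 6
6 → 9
6 → 11
11 → 2
2 → 3
3 → 4
3 → 5
11 → 12
12 → 13
13 → 8
10 → 1
1 → 7

10 0 6 9 11 2 3 4 5 12 13 8 1 7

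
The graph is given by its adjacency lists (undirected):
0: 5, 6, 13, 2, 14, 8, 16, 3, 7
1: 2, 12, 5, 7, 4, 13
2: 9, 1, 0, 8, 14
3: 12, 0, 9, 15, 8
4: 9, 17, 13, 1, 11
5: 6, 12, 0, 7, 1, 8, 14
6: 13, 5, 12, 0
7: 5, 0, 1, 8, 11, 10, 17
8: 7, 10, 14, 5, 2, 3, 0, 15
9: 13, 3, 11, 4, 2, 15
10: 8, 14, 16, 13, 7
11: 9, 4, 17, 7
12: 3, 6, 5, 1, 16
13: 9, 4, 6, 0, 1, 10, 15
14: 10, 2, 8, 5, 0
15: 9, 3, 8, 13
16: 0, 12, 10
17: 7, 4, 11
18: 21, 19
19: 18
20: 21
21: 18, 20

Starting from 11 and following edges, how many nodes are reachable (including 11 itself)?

BFS from 11 visits: 11, 17, 9, 7, 4, 15, 13, 3, 2, 10, 8, 5, 1, 0, 6, 12, 14, 16
Reachable nodes: 18 of 22 total.

18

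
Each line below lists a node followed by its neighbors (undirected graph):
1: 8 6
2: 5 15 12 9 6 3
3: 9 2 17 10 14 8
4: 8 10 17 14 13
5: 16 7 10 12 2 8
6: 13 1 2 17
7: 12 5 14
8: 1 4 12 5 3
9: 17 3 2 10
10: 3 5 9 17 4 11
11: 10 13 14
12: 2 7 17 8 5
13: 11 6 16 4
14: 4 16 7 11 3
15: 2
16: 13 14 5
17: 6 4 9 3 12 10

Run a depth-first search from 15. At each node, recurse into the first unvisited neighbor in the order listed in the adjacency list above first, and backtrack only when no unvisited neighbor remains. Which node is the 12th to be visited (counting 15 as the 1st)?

Visit 15
15 → 2
2 → 5
5 → 16
16 → 13
13 → 11
11 → 10
10 → 3
3 → 9
9 → 17
17 → 6
6 → 1
1 → 8
8 → 4
4 → 14
14 → 7
7 → 12

Visit order: 15, 2, 5, 16, 13, 11, 10, 3, 9, 17, 6, 1, 8, 4, 14, 7, 12

1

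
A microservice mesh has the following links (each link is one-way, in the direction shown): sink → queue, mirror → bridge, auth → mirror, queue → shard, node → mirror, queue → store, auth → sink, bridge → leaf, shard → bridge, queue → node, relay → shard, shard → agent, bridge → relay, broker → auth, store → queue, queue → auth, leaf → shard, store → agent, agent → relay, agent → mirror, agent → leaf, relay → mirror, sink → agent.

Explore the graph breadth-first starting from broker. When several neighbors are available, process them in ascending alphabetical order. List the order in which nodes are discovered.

broker, auth, mirror, sink, bridge, agent, queue, leaf, relay, node, shard, store

Visit broker; enqueue auth → queue [auth]
Visit auth; enqueue mirror, sink → queue [mirror, sink]
Visit mirror; enqueue bridge → queue [sink, bridge]
Visit sink; enqueue agent, queue → queue [bridge, agent, queue]
Visit bridge; enqueue leaf, relay → queue [agent, queue, leaf, relay]
Visit agent → queue [queue, leaf, relay]
Visit queue; enqueue node, shard, store → queue [leaf, relay, node, shard, store]
Visit leaf → queue [relay, node, shard, store]
Visit relay → queue [node, shard, store]
Visit node → queue [shard, store]
Visit shard → queue [store]
Visit store → queue []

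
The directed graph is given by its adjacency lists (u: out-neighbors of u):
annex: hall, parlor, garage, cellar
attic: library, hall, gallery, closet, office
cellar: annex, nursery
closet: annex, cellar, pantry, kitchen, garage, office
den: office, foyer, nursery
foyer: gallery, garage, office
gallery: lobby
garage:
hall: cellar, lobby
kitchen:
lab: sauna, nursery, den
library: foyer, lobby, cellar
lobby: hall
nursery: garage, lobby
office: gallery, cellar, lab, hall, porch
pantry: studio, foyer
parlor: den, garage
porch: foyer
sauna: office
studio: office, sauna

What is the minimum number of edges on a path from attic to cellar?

2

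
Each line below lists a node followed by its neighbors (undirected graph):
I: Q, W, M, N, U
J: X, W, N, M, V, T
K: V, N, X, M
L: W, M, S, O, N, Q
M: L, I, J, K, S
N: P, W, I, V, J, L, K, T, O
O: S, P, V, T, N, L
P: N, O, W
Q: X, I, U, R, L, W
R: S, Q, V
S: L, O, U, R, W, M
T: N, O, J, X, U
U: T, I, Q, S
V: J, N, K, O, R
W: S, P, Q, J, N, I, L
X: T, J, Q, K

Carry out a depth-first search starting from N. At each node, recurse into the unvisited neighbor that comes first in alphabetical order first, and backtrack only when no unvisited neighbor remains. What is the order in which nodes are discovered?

Visit N
N → I
I → M
M → J
J → T
T → O
O → L
L → Q
Q → R
R → S
S → U
S → W
W → P
R → V
V → K
K → X

N, I, M, J, T, O, L, Q, R, S, U, W, P, V, K, X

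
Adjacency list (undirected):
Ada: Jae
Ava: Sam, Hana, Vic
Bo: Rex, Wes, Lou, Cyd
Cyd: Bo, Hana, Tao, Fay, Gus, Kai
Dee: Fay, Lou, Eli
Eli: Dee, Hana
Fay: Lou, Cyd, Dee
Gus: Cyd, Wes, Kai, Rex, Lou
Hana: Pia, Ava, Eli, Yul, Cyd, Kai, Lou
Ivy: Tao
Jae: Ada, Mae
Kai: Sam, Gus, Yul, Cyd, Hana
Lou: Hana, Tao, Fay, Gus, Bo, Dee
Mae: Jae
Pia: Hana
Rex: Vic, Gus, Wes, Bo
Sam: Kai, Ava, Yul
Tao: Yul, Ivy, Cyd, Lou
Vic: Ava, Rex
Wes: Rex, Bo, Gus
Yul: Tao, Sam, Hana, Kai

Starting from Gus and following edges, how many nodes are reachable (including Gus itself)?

18

BFS from Gus visits: Gus, Cyd, Wes, Kai, Rex, Lou, Bo, Hana, Tao, Fay, Sam, Yul, Vic, Dee, Pia, Ava, Eli, Ivy
Reachable nodes: 18 of 21 total.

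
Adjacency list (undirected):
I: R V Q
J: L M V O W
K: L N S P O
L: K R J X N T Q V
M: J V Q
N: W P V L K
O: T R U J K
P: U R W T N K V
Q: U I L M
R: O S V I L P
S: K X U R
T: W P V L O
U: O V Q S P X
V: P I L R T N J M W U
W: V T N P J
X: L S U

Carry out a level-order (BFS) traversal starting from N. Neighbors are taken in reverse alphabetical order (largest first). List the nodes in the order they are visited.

N, W, V, P, L, K, T, J, U, R, M, I, X, Q, S, O

Visit N; enqueue W, V, P, L, K → queue [W, V, P, L, K]
Visit W; enqueue T, J → queue [V, P, L, K, T, J]
Visit V; enqueue U, R, M, I → queue [P, L, K, T, J, U, R, M, I]
Visit P → queue [L, K, T, J, U, R, M, I]
Visit L; enqueue X, Q → queue [K, T, J, U, R, M, I, X, Q]
Visit K; enqueue S, O → queue [T, J, U, R, M, I, X, Q, S, O]
Visit T → queue [J, U, R, M, I, X, Q, S, O]
Visit J → queue [U, R, M, I, X, Q, S, O]
Visit U → queue [R, M, I, X, Q, S, O]
Visit R → queue [M, I, X, Q, S, O]
Visit M → queue [I, X, Q, S, O]
Visit I → queue [X, Q, S, O]
Visit X → queue [Q, S, O]
Visit Q → queue [S, O]
Visit S → queue [O]
Visit O → queue []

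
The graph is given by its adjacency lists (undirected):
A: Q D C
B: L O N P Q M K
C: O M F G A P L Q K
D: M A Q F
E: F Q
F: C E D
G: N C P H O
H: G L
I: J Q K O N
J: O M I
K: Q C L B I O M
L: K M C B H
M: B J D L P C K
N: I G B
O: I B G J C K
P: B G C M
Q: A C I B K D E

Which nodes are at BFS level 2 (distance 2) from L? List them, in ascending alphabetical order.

A, D, F, G, I, J, N, O, P, Q

Level 0: L
Level 1: B, C, H, K, M
Level 2: A, D, F, G, I, J, N, O, P, Q
Level 3: E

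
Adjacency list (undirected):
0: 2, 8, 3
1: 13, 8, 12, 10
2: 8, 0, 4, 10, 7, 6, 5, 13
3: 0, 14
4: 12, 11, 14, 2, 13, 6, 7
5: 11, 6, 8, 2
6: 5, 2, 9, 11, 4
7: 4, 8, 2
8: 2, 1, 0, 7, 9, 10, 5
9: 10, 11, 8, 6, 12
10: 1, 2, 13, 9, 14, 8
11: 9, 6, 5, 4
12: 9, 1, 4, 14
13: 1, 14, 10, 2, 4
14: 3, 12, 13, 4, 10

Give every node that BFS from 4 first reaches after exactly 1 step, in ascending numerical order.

Level 0: 4
Level 1: 2, 6, 7, 11, 12, 13, 14
Level 2: 0, 1, 3, 5, 8, 9, 10

2, 6, 7, 11, 12, 13, 14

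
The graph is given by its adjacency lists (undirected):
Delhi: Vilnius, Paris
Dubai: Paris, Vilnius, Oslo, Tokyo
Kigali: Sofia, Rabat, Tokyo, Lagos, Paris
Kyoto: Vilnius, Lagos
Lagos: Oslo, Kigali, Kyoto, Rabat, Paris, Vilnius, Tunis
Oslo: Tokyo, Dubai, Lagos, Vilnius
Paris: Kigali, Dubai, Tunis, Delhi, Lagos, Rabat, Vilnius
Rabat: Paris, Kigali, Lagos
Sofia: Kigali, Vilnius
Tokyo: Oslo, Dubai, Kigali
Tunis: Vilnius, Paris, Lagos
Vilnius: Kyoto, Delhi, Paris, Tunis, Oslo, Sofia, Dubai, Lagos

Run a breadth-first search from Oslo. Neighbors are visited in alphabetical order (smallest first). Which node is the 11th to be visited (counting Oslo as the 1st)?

Delhi

Visit Oslo; enqueue Dubai, Lagos, Tokyo, Vilnius → queue [Dubai, Lagos, Tokyo, Vilnius]
Visit Dubai; enqueue Paris → queue [Lagos, Tokyo, Vilnius, Paris]
Visit Lagos; enqueue Kigali, Kyoto, Rabat, Tunis → queue [Tokyo, Vilnius, Paris, Kigali, Kyoto, Rabat, Tunis]
Visit Tokyo → queue [Vilnius, Paris, Kigali, Kyoto, Rabat, Tunis]
Visit Vilnius; enqueue Delhi, Sofia → queue [Paris, Kigali, Kyoto, Rabat, Tunis, Delhi, Sofia]
Visit Paris → queue [Kigali, Kyoto, Rabat, Tunis, Delhi, Sofia]
Visit Kigali → queue [Kyoto, Rabat, Tunis, Delhi, Sofia]
Visit Kyoto → queue [Rabat, Tunis, Delhi, Sofia]
Visit Rabat → queue [Tunis, Delhi, Sofia]
Visit Tunis → queue [Delhi, Sofia]
Visit Delhi → queue [Sofia]
Visit Sofia → queue []

Visit order: Oslo, Dubai, Lagos, Tokyo, Vilnius, Paris, Kigali, Kyoto, Rabat, Tunis, Delhi, Sofia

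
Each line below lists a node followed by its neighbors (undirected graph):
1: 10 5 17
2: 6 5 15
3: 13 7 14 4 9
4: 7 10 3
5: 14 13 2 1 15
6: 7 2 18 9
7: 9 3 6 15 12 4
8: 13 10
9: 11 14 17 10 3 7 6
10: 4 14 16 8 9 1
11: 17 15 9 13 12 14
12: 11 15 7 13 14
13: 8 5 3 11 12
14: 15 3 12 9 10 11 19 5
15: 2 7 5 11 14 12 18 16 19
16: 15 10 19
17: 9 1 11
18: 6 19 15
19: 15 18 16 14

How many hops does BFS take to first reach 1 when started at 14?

2

Level 0: 14
Level 1: 3, 5, 9, 10, 11, 12, 15, 19
Level 2: 1, 2, 4, 6, 7, 8, 13, 16, 17, 18
1 first appears at level 2.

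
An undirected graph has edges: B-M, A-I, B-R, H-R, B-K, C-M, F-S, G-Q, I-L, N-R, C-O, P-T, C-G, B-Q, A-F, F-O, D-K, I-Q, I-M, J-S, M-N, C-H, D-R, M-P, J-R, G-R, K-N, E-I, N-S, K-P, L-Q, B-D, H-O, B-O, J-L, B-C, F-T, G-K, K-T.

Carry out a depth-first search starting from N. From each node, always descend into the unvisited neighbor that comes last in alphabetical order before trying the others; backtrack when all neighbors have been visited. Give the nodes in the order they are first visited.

N, S, J, R, H, O, F, T, P, M, I, Q, L, G, K, D, B, C, E, A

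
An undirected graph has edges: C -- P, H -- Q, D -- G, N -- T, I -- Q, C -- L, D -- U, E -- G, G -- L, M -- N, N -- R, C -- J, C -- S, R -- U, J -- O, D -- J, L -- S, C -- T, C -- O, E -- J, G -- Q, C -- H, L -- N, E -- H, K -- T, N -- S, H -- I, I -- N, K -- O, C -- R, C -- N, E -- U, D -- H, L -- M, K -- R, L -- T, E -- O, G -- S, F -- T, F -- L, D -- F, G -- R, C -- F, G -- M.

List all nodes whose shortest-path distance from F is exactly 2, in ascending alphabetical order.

Level 0: F
Level 1: C, D, L, T
Level 2: G, H, J, K, M, N, O, P, R, S, U
Level 3: E, I, Q

G, H, J, K, M, N, O, P, R, S, U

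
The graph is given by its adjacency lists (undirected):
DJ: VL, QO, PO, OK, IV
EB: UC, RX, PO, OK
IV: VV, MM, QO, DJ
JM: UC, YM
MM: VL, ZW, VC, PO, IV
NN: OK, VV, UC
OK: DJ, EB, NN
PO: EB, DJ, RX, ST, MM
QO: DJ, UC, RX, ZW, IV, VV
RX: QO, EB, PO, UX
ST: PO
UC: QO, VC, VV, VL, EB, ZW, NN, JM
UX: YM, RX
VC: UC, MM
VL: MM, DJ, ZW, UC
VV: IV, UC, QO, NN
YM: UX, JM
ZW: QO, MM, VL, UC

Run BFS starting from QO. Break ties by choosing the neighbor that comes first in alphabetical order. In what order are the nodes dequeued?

Visit QO; enqueue DJ, IV, RX, UC, VV, ZW → queue [DJ, IV, RX, UC, VV, ZW]
Visit DJ; enqueue OK, PO, VL → queue [IV, RX, UC, VV, ZW, OK, PO, VL]
Visit IV; enqueue MM → queue [RX, UC, VV, ZW, OK, PO, VL, MM]
Visit RX; enqueue EB, UX → queue [UC, VV, ZW, OK, PO, VL, MM, EB, UX]
Visit UC; enqueue JM, NN, VC → queue [VV, ZW, OK, PO, VL, MM, EB, UX, JM, NN, VC]
Visit VV → queue [ZW, OK, PO, VL, MM, EB, UX, JM, NN, VC]
Visit ZW → queue [OK, PO, VL, MM, EB, UX, JM, NN, VC]
Visit OK → queue [PO, VL, MM, EB, UX, JM, NN, VC]
Visit PO; enqueue ST → queue [VL, MM, EB, UX, JM, NN, VC, ST]
Visit VL → queue [MM, EB, UX, JM, NN, VC, ST]
Visit MM → queue [EB, UX, JM, NN, VC, ST]
Visit EB → queue [UX, JM, NN, VC, ST]
Visit UX; enqueue YM → queue [JM, NN, VC, ST, YM]
Visit JM → queue [NN, VC, ST, YM]
Visit NN → queue [VC, ST, YM]
Visit VC → queue [ST, YM]
Visit ST → queue [YM]
Visit YM → queue []

QO, DJ, IV, RX, UC, VV, ZW, OK, PO, VL, MM, EB, UX, JM, NN, VC, ST, YM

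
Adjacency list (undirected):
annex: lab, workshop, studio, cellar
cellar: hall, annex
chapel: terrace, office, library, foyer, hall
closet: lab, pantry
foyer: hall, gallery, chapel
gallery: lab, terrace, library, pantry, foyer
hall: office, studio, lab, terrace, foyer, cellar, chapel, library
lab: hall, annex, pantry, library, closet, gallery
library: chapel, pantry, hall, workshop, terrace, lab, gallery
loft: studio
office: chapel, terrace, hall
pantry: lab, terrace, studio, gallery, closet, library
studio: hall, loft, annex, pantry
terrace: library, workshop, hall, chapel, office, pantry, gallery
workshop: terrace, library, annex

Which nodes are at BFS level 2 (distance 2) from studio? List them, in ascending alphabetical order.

Level 0: studio
Level 1: annex, hall, loft, pantry
Level 2: cellar, chapel, closet, foyer, gallery, lab, library, office, terrace, workshop

cellar, chapel, closet, foyer, gallery, lab, library, office, terrace, workshop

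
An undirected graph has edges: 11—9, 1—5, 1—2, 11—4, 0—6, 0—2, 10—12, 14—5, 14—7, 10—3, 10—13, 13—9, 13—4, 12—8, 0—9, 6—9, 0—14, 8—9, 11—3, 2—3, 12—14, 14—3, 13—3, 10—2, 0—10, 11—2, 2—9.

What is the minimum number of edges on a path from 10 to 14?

2

Level 0: 10
Level 1: 0, 2, 3, 12, 13
Level 2: 1, 4, 6, 8, 9, 11, 14
Level 3: 5, 7
14 first appears at level 2.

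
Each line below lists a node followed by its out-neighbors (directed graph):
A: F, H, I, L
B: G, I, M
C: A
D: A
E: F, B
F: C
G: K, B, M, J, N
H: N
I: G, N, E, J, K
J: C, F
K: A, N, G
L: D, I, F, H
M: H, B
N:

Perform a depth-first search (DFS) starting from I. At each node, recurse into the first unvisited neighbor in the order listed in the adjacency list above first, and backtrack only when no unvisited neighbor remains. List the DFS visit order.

I, G, K, A, F, C, H, N, L, D, B, M, J, E

Visit I
I → G
G → K
K → A
A → F
F → C
A → H
H → N
A → L
L → D
G → B
B → M
G → J
I → E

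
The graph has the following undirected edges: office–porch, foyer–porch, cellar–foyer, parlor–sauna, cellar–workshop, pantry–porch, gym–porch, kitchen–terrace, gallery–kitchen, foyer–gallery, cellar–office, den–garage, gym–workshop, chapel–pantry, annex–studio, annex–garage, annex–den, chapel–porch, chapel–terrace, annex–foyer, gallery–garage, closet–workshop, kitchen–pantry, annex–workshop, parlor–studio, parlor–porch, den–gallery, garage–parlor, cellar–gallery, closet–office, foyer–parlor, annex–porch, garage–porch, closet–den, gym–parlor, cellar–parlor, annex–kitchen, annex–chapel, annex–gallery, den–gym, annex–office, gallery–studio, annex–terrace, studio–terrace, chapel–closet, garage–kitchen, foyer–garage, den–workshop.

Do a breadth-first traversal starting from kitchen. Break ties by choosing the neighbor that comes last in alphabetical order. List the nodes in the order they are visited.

kitchen terrace pantry garage gallery annex studio chapel porch parlor foyer den cellar workshop office closet gym sauna

Visit kitchen; enqueue terrace, pantry, garage, gallery, annex → queue [terrace, pantry, garage, gallery, annex]
Visit terrace; enqueue studio, chapel → queue [pantry, garage, gallery, annex, studio, chapel]
Visit pantry; enqueue porch → queue [garage, gallery, annex, studio, chapel, porch]
Visit garage; enqueue parlor, foyer, den → queue [gallery, annex, studio, chapel, porch, parlor, foyer, den]
Visit gallery; enqueue cellar → queue [annex, studio, chapel, porch, parlor, foyer, den, cellar]
Visit annex; enqueue workshop, office → queue [studio, chapel, porch, parlor, foyer, den, cellar, workshop, office]
Visit studio → queue [chapel, porch, parlor, foyer, den, cellar, workshop, office]
Visit chapel; enqueue closet → queue [porch, parlor, foyer, den, cellar, workshop, office, closet]
Visit porch; enqueue gym → queue [parlor, foyer, den, cellar, workshop, office, closet, gym]
Visit parlor; enqueue sauna → queue [foyer, den, cellar, workshop, office, closet, gym, sauna]
Visit foyer → queue [den, cellar, workshop, office, closet, gym, sauna]
Visit den → queue [cellar, workshop, office, closet, gym, sauna]
Visit cellar → queue [workshop, office, closet, gym, sauna]
Visit workshop → queue [office, closet, gym, sauna]
Visit office → queue [closet, gym, sauna]
Visit closet → queue [gym, sauna]
Visit gym → queue [sauna]
Visit sauna → queue []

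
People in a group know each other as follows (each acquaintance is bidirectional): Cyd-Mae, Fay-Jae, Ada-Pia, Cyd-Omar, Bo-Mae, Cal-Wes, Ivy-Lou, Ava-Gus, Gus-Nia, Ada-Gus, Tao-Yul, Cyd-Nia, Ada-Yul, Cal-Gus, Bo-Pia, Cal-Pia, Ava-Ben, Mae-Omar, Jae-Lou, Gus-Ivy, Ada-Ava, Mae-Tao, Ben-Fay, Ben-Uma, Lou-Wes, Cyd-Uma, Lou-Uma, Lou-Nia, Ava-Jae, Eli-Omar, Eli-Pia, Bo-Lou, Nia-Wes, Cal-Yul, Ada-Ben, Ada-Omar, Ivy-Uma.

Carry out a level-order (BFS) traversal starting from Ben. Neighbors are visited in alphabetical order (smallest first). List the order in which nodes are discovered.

Ben, Ada, Ava, Fay, Uma, Gus, Omar, Pia, Yul, Jae, Cyd, Ivy, Lou, Cal, Nia, Eli, Mae, Bo, Tao, Wes

Visit Ben; enqueue Ada, Ava, Fay, Uma → queue [Ada, Ava, Fay, Uma]
Visit Ada; enqueue Gus, Omar, Pia, Yul → queue [Ava, Fay, Uma, Gus, Omar, Pia, Yul]
Visit Ava; enqueue Jae → queue [Fay, Uma, Gus, Omar, Pia, Yul, Jae]
Visit Fay → queue [Uma, Gus, Omar, Pia, Yul, Jae]
Visit Uma; enqueue Cyd, Ivy, Lou → queue [Gus, Omar, Pia, Yul, Jae, Cyd, Ivy, Lou]
Visit Gus; enqueue Cal, Nia → queue [Omar, Pia, Yul, Jae, Cyd, Ivy, Lou, Cal, Nia]
Visit Omar; enqueue Eli, Mae → queue [Pia, Yul, Jae, Cyd, Ivy, Lou, Cal, Nia, Eli, Mae]
Visit Pia; enqueue Bo → queue [Yul, Jae, Cyd, Ivy, Lou, Cal, Nia, Eli, Mae, Bo]
Visit Yul; enqueue Tao → queue [Jae, Cyd, Ivy, Lou, Cal, Nia, Eli, Mae, Bo, Tao]
Visit Jae → queue [Cyd, Ivy, Lou, Cal, Nia, Eli, Mae, Bo, Tao]
Visit Cyd → queue [Ivy, Lou, Cal, Nia, Eli, Mae, Bo, Tao]
Visit Ivy → queue [Lou, Cal, Nia, Eli, Mae, Bo, Tao]
Visit Lou; enqueue Wes → queue [Cal, Nia, Eli, Mae, Bo, Tao, Wes]
Visit Cal → queue [Nia, Eli, Mae, Bo, Tao, Wes]
Visit Nia → queue [Eli, Mae, Bo, Tao, Wes]
Visit Eli → queue [Mae, Bo, Tao, Wes]
Visit Mae → queue [Bo, Tao, Wes]
Visit Bo → queue [Tao, Wes]
Visit Tao → queue [Wes]
Visit Wes → queue []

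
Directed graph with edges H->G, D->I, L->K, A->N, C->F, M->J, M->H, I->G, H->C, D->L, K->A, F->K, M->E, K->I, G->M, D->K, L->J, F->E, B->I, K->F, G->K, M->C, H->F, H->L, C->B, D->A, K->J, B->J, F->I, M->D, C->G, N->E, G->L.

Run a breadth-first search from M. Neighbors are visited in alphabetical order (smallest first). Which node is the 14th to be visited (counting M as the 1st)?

Visit M; enqueue C, D, E, H, J → queue [C, D, E, H, J]
Visit C; enqueue B, F, G → queue [D, E, H, J, B, F, G]
Visit D; enqueue A, I, K, L → queue [E, H, J, B, F, G, A, I, K, L]
Visit E → queue [H, J, B, F, G, A, I, K, L]
Visit H → queue [J, B, F, G, A, I, K, L]
Visit J → queue [B, F, G, A, I, K, L]
Visit B → queue [F, G, A, I, K, L]
Visit F → queue [G, A, I, K, L]
Visit G → queue [A, I, K, L]
Visit A; enqueue N → queue [I, K, L, N]
Visit I → queue [K, L, N]
Visit K → queue [L, N]
Visit L → queue [N]
Visit N → queue []

Visit order: M, C, D, E, H, J, B, F, G, A, I, K, L, N

N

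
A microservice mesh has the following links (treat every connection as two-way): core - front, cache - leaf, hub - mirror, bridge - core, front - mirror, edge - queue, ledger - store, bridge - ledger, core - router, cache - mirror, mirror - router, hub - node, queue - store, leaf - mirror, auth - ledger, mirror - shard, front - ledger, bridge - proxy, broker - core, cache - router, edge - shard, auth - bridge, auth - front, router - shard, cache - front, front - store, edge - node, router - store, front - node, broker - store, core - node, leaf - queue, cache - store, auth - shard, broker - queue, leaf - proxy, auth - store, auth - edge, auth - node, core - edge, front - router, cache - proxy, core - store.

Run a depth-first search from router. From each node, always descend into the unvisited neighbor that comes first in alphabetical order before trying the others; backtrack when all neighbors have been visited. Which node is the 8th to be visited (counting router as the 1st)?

Visit router
router → cache
cache → front
front → auth
auth → bridge
bridge → core
core → broker
broker → queue
queue → edge
edge → node
node → hub
hub → mirror
mirror → leaf
leaf → proxy
mirror → shard
queue → store
store → ledger

Visit order: router, cache, front, auth, bridge, core, broker, queue, edge, node, hub, mirror, leaf, proxy, shard, store, ledger

queue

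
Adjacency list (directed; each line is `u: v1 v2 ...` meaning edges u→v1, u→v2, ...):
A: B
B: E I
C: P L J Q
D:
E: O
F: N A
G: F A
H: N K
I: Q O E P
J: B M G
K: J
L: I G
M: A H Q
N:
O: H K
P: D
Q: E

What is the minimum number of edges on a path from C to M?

2

Level 0: C
Level 1: J, L, P, Q
Level 2: B, D, E, G, I, M
Level 3: A, F, H, O
Level 4: K, N
M first appears at level 2.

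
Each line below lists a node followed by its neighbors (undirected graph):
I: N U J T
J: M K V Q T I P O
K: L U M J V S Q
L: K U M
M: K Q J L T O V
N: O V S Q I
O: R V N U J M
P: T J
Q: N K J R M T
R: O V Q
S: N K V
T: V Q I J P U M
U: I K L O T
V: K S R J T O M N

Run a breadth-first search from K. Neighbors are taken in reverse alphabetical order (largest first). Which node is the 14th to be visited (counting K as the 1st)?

P

Visit K; enqueue V, U, S, Q, M, L, J → queue [V, U, S, Q, M, L, J]
Visit V; enqueue T, R, O, N → queue [U, S, Q, M, L, J, T, R, O, N]
Visit U; enqueue I → queue [S, Q, M, L, J, T, R, O, N, I]
Visit S → queue [Q, M, L, J, T, R, O, N, I]
Visit Q → queue [M, L, J, T, R, O, N, I]
Visit M → queue [L, J, T, R, O, N, I]
Visit L → queue [J, T, R, O, N, I]
Visit J; enqueue P → queue [T, R, O, N, I, P]
Visit T → queue [R, O, N, I, P]
Visit R → queue [O, N, I, P]
Visit O → queue [N, I, P]
Visit N → queue [I, P]
Visit I → queue [P]
Visit P → queue []

Visit order: K, V, U, S, Q, M, L, J, T, R, O, N, I, P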